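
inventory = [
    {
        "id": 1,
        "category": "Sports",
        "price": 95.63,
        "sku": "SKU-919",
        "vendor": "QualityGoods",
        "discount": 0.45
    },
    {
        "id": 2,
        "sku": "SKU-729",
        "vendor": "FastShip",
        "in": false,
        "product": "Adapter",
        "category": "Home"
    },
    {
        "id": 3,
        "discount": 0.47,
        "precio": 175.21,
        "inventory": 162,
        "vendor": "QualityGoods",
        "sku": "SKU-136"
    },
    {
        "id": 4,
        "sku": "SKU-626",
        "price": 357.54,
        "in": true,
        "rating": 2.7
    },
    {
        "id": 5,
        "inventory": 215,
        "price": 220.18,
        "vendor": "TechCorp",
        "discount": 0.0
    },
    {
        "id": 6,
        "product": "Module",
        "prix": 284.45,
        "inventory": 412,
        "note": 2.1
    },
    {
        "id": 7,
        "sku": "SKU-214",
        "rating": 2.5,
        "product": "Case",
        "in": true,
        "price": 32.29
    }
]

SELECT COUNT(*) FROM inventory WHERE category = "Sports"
1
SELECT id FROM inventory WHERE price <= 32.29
[7]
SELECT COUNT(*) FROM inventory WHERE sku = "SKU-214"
1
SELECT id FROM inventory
[1, 2, 3, 4, 5, 6, 7]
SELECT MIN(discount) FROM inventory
0.0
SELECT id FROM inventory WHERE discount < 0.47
[1, 5]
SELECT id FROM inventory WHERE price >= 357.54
[4]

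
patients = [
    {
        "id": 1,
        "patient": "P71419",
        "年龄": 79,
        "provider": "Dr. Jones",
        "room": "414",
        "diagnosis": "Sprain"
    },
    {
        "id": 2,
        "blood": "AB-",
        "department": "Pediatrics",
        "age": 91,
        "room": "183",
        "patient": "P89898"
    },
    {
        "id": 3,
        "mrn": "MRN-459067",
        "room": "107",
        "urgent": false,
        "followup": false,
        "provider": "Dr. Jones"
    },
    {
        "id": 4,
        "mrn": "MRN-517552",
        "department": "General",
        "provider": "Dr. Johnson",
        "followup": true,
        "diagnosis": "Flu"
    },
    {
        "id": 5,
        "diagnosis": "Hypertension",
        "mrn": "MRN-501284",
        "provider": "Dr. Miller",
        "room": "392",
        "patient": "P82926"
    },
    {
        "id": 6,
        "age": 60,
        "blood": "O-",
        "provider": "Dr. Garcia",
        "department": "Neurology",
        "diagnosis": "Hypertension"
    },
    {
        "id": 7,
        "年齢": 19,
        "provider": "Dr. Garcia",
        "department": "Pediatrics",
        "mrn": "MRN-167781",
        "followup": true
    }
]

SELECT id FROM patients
[1, 2, 3, 4, 5, 6, 7]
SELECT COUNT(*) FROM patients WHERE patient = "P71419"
1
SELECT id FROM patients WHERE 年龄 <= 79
[1]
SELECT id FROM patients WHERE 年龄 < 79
[]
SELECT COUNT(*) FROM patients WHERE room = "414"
1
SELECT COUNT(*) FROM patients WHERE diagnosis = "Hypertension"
2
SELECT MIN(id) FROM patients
1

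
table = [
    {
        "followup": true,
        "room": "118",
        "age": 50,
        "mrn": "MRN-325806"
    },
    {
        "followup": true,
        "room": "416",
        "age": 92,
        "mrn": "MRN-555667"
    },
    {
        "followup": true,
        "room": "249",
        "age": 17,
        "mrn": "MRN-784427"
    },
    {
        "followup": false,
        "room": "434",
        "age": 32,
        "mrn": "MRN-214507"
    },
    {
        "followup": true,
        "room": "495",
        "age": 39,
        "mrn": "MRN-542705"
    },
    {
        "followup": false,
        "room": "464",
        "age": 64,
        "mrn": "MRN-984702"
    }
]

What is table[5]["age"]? 64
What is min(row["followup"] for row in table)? False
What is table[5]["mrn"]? "MRN-984702"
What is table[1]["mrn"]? "MRN-555667"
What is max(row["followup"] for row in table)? True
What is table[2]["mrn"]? "MRN-784427"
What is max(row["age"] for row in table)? 92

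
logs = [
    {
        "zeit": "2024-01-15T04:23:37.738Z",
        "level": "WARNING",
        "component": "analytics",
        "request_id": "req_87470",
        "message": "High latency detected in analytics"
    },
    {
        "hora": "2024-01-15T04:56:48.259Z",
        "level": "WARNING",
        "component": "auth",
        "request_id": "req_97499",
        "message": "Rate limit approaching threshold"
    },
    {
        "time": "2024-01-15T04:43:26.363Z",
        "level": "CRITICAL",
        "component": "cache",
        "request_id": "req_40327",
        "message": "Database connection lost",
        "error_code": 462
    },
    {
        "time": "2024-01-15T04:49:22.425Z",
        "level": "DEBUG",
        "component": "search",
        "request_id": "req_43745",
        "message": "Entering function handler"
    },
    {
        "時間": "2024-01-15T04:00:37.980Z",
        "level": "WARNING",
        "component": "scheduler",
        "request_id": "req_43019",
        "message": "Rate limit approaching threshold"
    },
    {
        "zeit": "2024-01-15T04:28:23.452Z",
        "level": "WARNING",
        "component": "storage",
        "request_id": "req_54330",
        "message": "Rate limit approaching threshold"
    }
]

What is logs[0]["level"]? "WARNING"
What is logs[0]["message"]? "High latency detected in analytics"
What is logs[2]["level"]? "CRITICAL"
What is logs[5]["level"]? "WARNING"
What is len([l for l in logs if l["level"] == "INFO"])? 0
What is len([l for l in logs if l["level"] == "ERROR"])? 0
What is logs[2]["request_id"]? "req_40327"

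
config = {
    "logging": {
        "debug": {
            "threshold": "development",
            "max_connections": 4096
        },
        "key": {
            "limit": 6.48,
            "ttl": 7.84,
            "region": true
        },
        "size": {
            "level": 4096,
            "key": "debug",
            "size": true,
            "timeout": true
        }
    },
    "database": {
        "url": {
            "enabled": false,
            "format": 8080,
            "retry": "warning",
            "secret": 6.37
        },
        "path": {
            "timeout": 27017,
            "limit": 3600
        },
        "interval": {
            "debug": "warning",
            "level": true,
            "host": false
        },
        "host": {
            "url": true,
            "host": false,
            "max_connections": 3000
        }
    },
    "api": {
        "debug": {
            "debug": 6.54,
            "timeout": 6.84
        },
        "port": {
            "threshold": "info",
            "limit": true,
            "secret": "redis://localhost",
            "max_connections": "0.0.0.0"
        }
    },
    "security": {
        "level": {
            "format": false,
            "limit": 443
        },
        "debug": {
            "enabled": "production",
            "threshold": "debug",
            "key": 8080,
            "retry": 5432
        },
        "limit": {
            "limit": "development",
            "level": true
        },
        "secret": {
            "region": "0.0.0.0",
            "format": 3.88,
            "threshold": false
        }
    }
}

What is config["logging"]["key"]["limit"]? 6.48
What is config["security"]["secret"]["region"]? "0.0.0.0"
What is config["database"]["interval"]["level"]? True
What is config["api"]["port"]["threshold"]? "info"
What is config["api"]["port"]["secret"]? "redis://localhost"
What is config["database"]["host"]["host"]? False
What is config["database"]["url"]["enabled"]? False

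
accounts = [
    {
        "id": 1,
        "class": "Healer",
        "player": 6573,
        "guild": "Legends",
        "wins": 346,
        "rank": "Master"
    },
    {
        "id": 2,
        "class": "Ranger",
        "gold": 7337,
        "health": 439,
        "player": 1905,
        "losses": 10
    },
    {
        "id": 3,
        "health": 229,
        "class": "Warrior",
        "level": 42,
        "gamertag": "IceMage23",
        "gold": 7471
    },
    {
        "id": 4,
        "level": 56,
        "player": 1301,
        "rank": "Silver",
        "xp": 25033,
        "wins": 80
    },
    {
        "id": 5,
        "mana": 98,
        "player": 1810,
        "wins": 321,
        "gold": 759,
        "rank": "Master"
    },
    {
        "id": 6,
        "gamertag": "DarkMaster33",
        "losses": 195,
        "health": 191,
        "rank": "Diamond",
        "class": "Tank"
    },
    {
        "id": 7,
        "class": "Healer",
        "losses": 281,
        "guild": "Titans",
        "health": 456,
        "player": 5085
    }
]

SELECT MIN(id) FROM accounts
1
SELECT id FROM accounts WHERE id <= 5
[1, 2, 3, 4, 5]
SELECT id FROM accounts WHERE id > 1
[2, 3, 4, 5, 6, 7]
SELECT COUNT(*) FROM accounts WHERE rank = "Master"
2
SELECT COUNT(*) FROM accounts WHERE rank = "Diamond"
1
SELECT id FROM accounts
[1, 2, 3, 4, 5, 6, 7]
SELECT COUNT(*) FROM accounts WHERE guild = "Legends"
1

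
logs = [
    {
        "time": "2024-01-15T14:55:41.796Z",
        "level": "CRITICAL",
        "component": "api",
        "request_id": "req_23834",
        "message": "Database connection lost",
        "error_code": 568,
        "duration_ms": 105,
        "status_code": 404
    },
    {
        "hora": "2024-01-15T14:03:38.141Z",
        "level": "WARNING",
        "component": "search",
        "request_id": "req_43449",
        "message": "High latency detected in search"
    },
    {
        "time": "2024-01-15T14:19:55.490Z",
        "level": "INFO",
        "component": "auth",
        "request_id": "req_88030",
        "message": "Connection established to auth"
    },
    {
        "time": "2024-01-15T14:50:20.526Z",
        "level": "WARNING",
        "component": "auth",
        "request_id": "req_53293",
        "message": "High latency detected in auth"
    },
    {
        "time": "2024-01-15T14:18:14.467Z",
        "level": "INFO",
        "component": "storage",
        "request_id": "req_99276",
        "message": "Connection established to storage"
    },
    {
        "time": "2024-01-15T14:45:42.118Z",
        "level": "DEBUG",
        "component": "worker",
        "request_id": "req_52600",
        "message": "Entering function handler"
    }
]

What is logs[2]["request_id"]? "req_88030"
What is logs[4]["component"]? "storage"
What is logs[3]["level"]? "WARNING"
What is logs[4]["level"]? "INFO"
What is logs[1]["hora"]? "2024-01-15T14:03:38.141Z"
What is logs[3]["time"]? "2024-01-15T14:50:20.526Z"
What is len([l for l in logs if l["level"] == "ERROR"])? 0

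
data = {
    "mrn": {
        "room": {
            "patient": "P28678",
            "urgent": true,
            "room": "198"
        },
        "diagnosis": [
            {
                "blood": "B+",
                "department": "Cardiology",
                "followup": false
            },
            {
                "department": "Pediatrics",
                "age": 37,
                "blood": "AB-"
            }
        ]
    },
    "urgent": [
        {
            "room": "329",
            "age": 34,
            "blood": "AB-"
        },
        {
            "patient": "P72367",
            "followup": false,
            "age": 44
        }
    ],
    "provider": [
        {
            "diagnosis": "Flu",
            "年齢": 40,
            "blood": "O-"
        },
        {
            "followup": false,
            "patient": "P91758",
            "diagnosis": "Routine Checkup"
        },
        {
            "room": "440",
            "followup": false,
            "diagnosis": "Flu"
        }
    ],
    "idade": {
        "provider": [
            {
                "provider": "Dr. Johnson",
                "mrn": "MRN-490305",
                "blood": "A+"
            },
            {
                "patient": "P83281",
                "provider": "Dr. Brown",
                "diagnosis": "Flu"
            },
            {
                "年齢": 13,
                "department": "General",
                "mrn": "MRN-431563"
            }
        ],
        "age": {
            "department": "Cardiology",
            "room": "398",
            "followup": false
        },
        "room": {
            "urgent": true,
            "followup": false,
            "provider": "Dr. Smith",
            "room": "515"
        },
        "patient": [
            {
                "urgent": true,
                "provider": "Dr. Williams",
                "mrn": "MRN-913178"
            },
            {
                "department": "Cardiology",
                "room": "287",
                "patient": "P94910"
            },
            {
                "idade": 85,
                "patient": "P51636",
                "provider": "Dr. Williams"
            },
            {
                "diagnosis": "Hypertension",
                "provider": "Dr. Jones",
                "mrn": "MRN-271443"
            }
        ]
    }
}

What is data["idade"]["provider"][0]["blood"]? "A+"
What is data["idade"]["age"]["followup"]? False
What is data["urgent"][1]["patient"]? "P72367"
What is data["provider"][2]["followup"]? False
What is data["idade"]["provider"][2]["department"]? "General"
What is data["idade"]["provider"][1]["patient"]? "P83281"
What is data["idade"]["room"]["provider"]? "Dr. Smith"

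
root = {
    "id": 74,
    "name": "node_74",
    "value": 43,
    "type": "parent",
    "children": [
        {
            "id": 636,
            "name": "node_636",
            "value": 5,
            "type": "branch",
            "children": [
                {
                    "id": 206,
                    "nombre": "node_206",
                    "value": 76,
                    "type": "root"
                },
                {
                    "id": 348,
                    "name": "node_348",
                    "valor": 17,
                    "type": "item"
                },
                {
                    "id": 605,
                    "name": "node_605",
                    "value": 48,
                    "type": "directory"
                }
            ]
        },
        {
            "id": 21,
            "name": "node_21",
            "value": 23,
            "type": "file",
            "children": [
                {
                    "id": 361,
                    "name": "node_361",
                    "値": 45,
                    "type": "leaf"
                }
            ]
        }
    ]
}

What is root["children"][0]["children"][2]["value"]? 48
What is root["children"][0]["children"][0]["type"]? "root"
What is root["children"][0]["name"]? "node_636"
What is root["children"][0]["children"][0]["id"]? 206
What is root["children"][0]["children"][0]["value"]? 76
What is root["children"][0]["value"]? 5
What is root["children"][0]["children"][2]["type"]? "directory"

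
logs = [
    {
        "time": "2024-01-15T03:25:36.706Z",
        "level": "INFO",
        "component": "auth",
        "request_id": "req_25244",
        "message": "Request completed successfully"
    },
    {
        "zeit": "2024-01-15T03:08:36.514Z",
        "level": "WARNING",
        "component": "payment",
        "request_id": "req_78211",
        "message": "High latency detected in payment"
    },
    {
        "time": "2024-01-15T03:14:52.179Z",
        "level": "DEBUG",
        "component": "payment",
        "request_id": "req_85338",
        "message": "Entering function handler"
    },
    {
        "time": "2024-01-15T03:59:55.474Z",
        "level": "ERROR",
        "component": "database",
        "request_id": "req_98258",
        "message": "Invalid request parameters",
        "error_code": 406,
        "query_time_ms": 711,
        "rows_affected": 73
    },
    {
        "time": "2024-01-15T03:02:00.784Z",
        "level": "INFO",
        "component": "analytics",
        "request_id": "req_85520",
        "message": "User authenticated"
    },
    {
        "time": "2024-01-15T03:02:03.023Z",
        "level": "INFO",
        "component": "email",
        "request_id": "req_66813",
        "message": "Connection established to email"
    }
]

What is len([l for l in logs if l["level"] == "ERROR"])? 1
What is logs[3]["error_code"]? 406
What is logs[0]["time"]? "2024-01-15T03:25:36.706Z"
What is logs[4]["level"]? "INFO"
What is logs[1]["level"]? "WARNING"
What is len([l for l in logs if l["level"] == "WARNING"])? 1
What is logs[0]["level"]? "INFO"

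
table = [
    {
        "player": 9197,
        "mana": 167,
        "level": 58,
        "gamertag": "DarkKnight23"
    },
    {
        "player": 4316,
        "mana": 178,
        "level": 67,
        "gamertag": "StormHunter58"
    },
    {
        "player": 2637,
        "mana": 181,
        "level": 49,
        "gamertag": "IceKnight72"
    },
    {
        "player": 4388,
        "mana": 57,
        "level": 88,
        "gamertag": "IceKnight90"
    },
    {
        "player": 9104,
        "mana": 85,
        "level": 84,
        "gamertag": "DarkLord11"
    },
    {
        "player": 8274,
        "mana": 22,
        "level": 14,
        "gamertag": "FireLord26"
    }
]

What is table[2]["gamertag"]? "IceKnight72"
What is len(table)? 6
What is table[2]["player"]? 2637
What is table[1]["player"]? 4316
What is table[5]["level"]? 14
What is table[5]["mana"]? 22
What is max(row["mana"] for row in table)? 181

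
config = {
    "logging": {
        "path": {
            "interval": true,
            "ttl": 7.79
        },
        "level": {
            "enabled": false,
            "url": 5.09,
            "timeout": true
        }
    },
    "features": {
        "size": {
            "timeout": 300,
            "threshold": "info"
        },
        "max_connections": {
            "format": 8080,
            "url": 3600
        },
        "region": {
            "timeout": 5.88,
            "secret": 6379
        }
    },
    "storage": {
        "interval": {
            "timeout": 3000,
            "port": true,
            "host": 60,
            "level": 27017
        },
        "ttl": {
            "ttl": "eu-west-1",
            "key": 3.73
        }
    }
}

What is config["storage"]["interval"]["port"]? True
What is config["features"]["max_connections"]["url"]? 3600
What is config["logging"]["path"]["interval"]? True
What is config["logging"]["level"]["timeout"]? True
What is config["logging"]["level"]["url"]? 5.09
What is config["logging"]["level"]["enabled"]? False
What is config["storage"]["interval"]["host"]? 60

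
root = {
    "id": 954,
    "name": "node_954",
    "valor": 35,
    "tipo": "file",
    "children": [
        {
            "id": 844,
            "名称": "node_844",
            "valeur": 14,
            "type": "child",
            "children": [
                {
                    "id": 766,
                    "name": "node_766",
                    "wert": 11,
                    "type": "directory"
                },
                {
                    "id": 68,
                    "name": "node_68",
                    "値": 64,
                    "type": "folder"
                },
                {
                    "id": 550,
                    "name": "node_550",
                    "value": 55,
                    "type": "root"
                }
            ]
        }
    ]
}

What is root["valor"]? 35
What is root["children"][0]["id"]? 844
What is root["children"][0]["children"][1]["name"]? "node_68"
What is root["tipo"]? "file"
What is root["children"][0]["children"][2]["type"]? "root"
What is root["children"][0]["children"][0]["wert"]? 11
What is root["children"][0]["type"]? "child"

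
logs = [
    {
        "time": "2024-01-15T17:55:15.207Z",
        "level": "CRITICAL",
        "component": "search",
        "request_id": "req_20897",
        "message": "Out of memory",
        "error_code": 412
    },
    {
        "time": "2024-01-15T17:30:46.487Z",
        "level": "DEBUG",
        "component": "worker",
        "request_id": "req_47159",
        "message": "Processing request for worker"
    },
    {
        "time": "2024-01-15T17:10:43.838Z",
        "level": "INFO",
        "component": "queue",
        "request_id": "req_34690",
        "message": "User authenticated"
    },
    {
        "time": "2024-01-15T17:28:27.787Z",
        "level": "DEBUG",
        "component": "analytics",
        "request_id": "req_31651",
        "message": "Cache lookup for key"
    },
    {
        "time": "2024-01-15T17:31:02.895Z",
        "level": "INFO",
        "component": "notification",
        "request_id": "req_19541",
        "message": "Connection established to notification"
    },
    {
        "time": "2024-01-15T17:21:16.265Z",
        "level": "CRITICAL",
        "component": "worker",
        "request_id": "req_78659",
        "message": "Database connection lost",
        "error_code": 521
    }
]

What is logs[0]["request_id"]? "req_20897"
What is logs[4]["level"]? "INFO"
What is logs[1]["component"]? "worker"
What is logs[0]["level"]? "CRITICAL"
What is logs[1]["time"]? "2024-01-15T17:30:46.487Z"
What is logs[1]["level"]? "DEBUG"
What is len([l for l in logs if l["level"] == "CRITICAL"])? 2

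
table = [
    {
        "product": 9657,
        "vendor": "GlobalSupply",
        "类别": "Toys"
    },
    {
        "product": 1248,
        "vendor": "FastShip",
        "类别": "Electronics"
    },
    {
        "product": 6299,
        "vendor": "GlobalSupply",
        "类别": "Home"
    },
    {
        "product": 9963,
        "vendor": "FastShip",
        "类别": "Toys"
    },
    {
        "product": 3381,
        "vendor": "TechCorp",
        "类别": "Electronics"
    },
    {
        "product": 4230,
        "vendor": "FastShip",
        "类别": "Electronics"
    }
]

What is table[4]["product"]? 3381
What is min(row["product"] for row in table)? 1248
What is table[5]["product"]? 4230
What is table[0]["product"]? 9657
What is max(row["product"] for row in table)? 9963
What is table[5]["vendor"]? "FastShip"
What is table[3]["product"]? 9963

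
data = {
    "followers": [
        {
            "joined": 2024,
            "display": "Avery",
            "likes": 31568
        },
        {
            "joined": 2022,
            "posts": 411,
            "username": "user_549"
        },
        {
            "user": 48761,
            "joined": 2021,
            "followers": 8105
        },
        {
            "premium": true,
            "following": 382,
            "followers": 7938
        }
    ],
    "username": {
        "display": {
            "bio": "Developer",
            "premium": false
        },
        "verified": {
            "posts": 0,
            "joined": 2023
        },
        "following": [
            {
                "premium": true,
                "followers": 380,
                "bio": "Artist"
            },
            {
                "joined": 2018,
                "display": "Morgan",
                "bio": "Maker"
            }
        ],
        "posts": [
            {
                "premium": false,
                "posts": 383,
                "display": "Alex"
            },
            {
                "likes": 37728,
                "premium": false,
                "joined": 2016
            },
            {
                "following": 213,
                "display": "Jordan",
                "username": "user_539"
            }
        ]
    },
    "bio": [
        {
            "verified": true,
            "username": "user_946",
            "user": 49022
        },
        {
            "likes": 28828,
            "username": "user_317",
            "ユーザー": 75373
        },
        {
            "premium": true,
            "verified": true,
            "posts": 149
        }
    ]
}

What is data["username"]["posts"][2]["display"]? "Jordan"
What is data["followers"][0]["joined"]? 2024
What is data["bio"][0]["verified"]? True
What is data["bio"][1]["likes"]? 28828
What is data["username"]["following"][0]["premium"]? True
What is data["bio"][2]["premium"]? True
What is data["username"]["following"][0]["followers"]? 380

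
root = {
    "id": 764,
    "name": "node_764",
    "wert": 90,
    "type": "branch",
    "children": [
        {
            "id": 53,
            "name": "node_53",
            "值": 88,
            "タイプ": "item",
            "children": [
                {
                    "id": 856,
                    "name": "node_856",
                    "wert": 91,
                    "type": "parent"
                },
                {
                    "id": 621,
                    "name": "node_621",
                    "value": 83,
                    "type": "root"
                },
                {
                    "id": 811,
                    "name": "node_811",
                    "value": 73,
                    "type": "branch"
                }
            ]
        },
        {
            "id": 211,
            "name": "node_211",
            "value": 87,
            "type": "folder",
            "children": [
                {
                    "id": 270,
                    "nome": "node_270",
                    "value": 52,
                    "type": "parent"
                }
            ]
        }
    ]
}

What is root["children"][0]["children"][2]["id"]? 811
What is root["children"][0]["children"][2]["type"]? "branch"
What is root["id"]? 764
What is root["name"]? "node_764"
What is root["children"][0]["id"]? 53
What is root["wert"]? 90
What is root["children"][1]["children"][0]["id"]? 270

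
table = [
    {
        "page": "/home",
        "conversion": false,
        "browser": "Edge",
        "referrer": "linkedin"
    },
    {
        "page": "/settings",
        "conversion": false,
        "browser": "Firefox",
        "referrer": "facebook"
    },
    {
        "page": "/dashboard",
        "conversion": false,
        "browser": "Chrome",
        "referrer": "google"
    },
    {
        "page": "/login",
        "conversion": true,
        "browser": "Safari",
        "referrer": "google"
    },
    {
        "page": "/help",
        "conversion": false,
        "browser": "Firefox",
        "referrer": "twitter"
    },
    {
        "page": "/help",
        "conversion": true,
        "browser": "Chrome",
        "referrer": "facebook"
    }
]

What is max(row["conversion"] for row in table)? True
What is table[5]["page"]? "/help"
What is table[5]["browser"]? "Chrome"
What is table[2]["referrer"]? "google"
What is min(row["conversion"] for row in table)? False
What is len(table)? 6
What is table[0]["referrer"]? "linkedin"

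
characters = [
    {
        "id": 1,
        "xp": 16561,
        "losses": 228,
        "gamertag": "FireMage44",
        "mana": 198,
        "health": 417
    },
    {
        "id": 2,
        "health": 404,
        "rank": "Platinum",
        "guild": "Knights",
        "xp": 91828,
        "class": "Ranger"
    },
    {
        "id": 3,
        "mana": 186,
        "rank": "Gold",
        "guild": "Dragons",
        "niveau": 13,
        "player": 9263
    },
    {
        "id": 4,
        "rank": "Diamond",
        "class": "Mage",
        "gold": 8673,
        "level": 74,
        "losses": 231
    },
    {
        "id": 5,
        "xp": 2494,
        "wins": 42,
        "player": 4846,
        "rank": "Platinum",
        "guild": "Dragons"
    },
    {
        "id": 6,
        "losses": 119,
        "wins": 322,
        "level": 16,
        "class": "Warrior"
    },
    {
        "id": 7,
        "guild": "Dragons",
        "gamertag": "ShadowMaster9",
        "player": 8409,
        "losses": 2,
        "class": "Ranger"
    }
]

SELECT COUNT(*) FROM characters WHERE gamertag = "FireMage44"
1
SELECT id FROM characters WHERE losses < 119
[7]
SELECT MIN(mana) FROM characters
186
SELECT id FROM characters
[1, 2, 3, 4, 5, 6, 7]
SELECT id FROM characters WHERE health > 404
[1]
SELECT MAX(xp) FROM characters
91828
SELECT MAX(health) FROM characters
417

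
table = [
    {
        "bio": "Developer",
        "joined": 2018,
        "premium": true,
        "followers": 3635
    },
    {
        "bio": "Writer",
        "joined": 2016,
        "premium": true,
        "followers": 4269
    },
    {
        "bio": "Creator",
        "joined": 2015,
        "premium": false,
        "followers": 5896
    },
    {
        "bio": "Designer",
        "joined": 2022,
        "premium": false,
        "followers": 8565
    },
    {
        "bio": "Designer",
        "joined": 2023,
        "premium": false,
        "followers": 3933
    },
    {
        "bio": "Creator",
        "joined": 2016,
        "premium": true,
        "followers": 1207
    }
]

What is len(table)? 6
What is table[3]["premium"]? False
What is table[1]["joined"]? 2016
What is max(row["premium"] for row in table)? True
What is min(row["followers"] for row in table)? 1207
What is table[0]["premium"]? True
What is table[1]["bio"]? "Writer"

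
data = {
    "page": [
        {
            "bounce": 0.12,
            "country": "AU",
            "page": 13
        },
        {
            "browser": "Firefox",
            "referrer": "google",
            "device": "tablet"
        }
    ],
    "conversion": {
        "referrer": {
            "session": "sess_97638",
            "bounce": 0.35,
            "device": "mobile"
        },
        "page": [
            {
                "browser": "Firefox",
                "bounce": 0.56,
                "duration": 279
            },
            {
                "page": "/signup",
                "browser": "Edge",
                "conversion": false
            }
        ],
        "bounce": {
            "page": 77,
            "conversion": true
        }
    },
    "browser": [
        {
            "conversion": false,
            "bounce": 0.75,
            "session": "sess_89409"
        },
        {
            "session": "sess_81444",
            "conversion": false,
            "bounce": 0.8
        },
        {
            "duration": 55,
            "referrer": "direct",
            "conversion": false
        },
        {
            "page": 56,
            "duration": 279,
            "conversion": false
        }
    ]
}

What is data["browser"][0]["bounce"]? 0.75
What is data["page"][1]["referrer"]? "google"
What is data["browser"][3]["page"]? 56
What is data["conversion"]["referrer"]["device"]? "mobile"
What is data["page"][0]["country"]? "AU"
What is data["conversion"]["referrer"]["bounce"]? 0.35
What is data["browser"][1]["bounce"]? 0.8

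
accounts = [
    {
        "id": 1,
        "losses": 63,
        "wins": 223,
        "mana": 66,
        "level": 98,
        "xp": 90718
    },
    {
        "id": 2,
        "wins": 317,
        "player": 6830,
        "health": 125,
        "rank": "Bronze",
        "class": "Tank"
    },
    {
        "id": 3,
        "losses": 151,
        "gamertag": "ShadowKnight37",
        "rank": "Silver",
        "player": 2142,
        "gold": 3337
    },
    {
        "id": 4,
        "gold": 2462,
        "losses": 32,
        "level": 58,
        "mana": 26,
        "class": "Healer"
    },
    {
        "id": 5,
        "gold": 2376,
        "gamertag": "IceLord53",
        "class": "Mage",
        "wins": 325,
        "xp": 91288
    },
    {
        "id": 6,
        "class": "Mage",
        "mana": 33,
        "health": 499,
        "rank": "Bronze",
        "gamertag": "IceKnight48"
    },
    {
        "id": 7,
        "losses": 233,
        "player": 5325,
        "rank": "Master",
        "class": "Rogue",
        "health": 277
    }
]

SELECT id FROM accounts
[1, 2, 3, 4, 5, 6, 7]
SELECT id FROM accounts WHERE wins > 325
[]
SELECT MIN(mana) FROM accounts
26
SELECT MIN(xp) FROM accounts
90718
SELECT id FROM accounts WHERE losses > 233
[]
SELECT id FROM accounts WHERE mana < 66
[4, 6]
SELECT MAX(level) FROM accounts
98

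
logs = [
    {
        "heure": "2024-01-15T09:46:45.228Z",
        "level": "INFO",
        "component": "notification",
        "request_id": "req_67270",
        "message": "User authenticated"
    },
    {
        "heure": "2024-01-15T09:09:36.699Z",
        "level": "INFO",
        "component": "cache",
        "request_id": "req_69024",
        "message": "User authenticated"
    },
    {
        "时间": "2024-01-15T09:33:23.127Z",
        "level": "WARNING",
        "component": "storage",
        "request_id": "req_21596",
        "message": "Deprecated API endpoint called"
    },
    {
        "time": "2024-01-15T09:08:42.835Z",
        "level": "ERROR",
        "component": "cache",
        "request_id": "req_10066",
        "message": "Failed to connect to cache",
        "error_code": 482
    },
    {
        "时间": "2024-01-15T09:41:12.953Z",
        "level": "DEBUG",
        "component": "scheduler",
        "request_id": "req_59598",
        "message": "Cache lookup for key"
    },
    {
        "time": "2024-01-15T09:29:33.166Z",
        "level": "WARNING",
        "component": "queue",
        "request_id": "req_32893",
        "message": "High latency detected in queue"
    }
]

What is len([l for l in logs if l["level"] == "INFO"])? 2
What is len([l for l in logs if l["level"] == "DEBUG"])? 1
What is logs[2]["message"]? "Deprecated API endpoint called"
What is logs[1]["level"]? "INFO"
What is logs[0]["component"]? "notification"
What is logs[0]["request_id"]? "req_67270"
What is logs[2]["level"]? "WARNING"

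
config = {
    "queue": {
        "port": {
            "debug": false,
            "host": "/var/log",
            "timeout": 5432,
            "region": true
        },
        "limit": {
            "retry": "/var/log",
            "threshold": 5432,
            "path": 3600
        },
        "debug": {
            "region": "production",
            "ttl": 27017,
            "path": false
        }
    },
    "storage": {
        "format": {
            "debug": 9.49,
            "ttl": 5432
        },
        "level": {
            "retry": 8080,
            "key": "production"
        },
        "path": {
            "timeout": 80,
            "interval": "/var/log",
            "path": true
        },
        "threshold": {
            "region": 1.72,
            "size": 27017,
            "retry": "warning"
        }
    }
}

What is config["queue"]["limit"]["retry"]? "/var/log"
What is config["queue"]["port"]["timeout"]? 5432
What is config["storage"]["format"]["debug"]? 9.49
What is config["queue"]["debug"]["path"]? False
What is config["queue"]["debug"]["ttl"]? 27017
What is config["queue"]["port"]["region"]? True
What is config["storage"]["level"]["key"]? "production"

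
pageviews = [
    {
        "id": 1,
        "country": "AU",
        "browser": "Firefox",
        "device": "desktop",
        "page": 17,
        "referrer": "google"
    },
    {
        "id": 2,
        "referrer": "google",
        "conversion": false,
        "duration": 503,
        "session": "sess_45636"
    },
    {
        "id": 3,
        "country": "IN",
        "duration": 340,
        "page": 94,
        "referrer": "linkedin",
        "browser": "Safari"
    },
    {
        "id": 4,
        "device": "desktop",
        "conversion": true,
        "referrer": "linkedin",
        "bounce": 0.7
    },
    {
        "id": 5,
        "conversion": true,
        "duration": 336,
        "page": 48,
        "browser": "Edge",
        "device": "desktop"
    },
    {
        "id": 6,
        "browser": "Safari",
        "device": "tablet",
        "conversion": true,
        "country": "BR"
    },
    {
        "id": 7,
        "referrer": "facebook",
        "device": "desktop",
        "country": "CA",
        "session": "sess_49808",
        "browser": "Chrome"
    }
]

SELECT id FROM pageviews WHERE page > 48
[3]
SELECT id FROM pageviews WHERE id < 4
[1, 2, 3]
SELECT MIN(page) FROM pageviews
17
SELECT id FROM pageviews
[1, 2, 3, 4, 5, 6, 7]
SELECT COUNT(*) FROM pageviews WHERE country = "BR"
1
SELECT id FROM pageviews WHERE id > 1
[2, 3, 4, 5, 6, 7]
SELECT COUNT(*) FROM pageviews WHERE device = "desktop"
4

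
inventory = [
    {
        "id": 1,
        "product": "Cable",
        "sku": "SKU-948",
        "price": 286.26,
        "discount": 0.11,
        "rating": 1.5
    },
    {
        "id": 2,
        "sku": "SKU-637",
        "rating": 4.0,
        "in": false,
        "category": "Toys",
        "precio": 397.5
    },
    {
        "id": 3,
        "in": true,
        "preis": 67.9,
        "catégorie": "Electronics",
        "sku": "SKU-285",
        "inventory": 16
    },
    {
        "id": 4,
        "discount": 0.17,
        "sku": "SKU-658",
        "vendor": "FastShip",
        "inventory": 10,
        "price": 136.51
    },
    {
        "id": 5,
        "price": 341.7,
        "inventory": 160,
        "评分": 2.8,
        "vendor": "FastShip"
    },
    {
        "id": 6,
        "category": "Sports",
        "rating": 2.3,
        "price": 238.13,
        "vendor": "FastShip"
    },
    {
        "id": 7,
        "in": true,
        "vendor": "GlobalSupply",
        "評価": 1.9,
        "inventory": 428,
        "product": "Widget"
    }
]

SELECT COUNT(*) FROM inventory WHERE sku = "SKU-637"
1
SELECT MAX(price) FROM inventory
341.7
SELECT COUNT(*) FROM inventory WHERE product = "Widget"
1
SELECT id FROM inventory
[1, 2, 3, 4, 5, 6, 7]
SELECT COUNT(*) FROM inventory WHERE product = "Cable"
1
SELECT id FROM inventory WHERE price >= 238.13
[1, 5, 6]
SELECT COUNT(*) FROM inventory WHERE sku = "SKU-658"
1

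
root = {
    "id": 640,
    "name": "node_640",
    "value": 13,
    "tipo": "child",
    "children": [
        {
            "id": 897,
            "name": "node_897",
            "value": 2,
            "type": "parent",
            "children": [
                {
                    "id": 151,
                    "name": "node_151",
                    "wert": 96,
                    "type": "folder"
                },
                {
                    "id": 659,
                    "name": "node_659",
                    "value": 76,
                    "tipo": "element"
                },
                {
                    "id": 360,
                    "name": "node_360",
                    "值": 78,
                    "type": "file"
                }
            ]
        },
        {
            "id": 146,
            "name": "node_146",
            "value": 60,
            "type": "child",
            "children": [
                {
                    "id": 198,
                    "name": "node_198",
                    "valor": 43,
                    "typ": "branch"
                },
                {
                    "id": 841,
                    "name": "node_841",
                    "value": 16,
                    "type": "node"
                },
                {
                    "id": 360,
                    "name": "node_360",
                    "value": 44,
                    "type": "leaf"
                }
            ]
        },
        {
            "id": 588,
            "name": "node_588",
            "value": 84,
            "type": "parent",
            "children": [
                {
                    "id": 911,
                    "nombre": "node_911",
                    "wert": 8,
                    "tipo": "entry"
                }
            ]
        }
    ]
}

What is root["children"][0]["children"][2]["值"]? 78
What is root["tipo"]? "child"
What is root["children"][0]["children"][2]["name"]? "node_360"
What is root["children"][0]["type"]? "parent"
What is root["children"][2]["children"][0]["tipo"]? "entry"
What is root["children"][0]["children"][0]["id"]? 151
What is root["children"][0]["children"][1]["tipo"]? "element"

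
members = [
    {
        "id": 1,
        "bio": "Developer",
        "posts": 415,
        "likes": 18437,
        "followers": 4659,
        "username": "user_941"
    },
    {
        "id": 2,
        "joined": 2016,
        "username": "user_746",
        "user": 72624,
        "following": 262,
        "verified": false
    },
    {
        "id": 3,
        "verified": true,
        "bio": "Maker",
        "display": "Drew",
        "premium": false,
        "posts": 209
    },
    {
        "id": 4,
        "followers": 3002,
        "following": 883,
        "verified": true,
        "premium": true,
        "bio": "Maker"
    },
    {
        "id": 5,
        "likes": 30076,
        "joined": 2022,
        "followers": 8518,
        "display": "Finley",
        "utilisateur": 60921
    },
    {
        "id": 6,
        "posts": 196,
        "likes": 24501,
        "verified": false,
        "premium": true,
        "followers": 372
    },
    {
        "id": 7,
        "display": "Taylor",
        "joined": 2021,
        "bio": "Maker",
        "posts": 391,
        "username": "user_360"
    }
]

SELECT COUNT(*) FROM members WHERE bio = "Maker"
3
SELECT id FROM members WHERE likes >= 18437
[1, 5, 6]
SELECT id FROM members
[1, 2, 3, 4, 5, 6, 7]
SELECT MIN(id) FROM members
1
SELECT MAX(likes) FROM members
30076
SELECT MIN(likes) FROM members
18437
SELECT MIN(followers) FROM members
372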